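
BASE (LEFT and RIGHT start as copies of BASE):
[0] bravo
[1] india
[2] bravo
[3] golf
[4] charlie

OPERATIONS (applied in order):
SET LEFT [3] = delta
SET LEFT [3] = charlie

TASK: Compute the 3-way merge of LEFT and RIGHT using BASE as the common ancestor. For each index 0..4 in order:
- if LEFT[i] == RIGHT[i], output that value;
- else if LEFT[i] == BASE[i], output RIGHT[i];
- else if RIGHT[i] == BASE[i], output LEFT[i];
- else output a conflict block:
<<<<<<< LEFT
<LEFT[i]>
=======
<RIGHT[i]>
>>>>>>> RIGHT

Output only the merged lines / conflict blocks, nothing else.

Answer: bravo
india
bravo
charlie
charlie

Derivation:
Final LEFT:  [bravo, india, bravo, charlie, charlie]
Final RIGHT: [bravo, india, bravo, golf, charlie]
i=0: L=bravo R=bravo -> agree -> bravo
i=1: L=india R=india -> agree -> india
i=2: L=bravo R=bravo -> agree -> bravo
i=3: L=charlie, R=golf=BASE -> take LEFT -> charlie
i=4: L=charlie R=charlie -> agree -> charlie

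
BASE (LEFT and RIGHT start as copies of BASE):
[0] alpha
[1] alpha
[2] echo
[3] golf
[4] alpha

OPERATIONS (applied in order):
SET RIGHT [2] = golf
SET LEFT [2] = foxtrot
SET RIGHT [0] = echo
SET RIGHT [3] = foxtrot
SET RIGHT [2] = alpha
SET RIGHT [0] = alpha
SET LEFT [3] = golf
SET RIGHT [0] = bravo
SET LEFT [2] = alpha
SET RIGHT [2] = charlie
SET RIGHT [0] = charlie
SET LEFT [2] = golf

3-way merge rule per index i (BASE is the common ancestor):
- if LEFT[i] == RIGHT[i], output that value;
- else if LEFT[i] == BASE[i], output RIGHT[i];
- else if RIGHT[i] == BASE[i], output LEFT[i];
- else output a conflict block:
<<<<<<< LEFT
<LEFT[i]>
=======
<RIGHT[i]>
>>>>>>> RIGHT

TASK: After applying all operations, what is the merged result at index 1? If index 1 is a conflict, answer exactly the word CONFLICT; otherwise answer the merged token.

Answer: alpha

Derivation:
Final LEFT:  [alpha, alpha, golf, golf, alpha]
Final RIGHT: [charlie, alpha, charlie, foxtrot, alpha]
i=0: L=alpha=BASE, R=charlie -> take RIGHT -> charlie
i=1: L=alpha R=alpha -> agree -> alpha
i=2: BASE=echo L=golf R=charlie all differ -> CONFLICT
i=3: L=golf=BASE, R=foxtrot -> take RIGHT -> foxtrot
i=4: L=alpha R=alpha -> agree -> alpha
Index 1 -> alpha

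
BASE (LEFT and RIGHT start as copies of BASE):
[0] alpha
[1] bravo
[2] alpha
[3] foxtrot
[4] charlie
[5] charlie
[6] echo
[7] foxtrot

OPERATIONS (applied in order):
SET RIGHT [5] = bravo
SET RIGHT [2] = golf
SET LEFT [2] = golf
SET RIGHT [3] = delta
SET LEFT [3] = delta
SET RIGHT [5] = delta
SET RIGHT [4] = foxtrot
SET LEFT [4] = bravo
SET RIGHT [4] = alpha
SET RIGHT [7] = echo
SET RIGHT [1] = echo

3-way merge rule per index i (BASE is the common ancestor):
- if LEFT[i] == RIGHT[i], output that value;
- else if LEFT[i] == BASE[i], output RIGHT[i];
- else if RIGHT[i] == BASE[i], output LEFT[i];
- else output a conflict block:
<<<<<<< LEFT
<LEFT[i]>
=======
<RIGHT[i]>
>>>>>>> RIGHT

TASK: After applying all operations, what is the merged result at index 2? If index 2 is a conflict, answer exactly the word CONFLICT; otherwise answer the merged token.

Final LEFT:  [alpha, bravo, golf, delta, bravo, charlie, echo, foxtrot]
Final RIGHT: [alpha, echo, golf, delta, alpha, delta, echo, echo]
i=0: L=alpha R=alpha -> agree -> alpha
i=1: L=bravo=BASE, R=echo -> take RIGHT -> echo
i=2: L=golf R=golf -> agree -> golf
i=3: L=delta R=delta -> agree -> delta
i=4: BASE=charlie L=bravo R=alpha all differ -> CONFLICT
i=5: L=charlie=BASE, R=delta -> take RIGHT -> delta
i=6: L=echo R=echo -> agree -> echo
i=7: L=foxtrot=BASE, R=echo -> take RIGHT -> echo
Index 2 -> golf

Answer: golf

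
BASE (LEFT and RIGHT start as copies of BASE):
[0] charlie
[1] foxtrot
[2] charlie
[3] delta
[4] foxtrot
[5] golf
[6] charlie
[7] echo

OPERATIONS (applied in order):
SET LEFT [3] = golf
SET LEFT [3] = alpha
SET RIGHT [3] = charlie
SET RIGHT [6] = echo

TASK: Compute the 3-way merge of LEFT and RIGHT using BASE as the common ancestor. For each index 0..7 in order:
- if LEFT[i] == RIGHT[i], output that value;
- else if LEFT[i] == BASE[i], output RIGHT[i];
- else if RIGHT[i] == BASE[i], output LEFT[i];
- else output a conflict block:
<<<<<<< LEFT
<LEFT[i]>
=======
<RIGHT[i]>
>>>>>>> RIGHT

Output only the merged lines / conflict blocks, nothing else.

Final LEFT:  [charlie, foxtrot, charlie, alpha, foxtrot, golf, charlie, echo]
Final RIGHT: [charlie, foxtrot, charlie, charlie, foxtrot, golf, echo, echo]
i=0: L=charlie R=charlie -> agree -> charlie
i=1: L=foxtrot R=foxtrot -> agree -> foxtrot
i=2: L=charlie R=charlie -> agree -> charlie
i=3: BASE=delta L=alpha R=charlie all differ -> CONFLICT
i=4: L=foxtrot R=foxtrot -> agree -> foxtrot
i=5: L=golf R=golf -> agree -> golf
i=6: L=charlie=BASE, R=echo -> take RIGHT -> echo
i=7: L=echo R=echo -> agree -> echo

Answer: charlie
foxtrot
charlie
<<<<<<< LEFT
alpha
=======
charlie
>>>>>>> RIGHT
foxtrot
golf
echo
echo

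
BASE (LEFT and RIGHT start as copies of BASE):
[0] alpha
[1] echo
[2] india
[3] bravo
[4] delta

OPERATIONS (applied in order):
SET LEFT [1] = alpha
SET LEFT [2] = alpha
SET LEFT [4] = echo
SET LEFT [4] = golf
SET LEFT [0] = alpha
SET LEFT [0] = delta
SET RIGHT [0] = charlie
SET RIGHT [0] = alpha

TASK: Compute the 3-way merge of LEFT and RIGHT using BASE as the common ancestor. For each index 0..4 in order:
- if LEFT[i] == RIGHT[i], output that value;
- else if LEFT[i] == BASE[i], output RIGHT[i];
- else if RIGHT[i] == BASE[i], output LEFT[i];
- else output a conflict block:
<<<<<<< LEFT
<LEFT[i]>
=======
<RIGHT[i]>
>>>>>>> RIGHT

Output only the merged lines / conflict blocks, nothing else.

Final LEFT:  [delta, alpha, alpha, bravo, golf]
Final RIGHT: [alpha, echo, india, bravo, delta]
i=0: L=delta, R=alpha=BASE -> take LEFT -> delta
i=1: L=alpha, R=echo=BASE -> take LEFT -> alpha
i=2: L=alpha, R=india=BASE -> take LEFT -> alpha
i=3: L=bravo R=bravo -> agree -> bravo
i=4: L=golf, R=delta=BASE -> take LEFT -> golf

Answer: delta
alpha
alpha
bravo
golf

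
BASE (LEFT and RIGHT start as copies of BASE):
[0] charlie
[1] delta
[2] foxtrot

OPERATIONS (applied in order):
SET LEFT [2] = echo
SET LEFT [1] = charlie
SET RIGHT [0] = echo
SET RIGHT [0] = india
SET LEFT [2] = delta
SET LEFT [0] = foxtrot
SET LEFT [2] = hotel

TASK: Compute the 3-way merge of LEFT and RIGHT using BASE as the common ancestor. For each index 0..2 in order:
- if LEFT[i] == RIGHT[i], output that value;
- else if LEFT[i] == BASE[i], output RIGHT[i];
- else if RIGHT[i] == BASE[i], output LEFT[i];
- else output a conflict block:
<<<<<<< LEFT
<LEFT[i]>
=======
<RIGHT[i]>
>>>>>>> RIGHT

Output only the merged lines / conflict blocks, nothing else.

Answer: <<<<<<< LEFT
foxtrot
=======
india
>>>>>>> RIGHT
charlie
hotel

Derivation:
Final LEFT:  [foxtrot, charlie, hotel]
Final RIGHT: [india, delta, foxtrot]
i=0: BASE=charlie L=foxtrot R=india all differ -> CONFLICT
i=1: L=charlie, R=delta=BASE -> take LEFT -> charlie
i=2: L=hotel, R=foxtrot=BASE -> take LEFT -> hotel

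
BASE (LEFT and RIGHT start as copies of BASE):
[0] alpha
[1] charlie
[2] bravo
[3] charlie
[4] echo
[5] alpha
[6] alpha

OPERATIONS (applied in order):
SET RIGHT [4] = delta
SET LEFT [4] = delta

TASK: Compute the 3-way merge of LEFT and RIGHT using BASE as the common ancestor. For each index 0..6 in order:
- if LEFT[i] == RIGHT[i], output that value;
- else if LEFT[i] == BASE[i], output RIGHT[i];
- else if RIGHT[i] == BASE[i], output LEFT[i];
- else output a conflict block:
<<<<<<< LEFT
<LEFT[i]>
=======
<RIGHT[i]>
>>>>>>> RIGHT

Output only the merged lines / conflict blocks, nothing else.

Final LEFT:  [alpha, charlie, bravo, charlie, delta, alpha, alpha]
Final RIGHT: [alpha, charlie, bravo, charlie, delta, alpha, alpha]
i=0: L=alpha R=alpha -> agree -> alpha
i=1: L=charlie R=charlie -> agree -> charlie
i=2: L=bravo R=bravo -> agree -> bravo
i=3: L=charlie R=charlie -> agree -> charlie
i=4: L=delta R=delta -> agree -> delta
i=5: L=alpha R=alpha -> agree -> alpha
i=6: L=alpha R=alpha -> agree -> alpha

Answer: alpha
charlie
bravo
charlie
delta
alpha
alpha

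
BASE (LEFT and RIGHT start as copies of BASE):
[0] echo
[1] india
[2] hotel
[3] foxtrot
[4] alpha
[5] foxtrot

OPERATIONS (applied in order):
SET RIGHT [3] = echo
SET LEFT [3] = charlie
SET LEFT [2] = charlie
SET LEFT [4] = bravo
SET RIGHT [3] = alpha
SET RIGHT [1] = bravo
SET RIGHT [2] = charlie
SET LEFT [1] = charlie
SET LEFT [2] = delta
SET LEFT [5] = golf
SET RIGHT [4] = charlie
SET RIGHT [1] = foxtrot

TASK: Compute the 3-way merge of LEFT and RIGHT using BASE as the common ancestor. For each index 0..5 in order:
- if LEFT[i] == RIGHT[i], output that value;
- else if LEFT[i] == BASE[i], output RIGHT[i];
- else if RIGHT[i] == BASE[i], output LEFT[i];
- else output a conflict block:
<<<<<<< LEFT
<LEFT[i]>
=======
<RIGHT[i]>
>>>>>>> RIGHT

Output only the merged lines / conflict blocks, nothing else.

Final LEFT:  [echo, charlie, delta, charlie, bravo, golf]
Final RIGHT: [echo, foxtrot, charlie, alpha, charlie, foxtrot]
i=0: L=echo R=echo -> agree -> echo
i=1: BASE=india L=charlie R=foxtrot all differ -> CONFLICT
i=2: BASE=hotel L=delta R=charlie all differ -> CONFLICT
i=3: BASE=foxtrot L=charlie R=alpha all differ -> CONFLICT
i=4: BASE=alpha L=bravo R=charlie all differ -> CONFLICT
i=5: L=golf, R=foxtrot=BASE -> take LEFT -> golf

Answer: echo
<<<<<<< LEFT
charlie
=======
foxtrot
>>>>>>> RIGHT
<<<<<<< LEFT
delta
=======
charlie
>>>>>>> RIGHT
<<<<<<< LEFT
charlie
=======
alpha
>>>>>>> RIGHT
<<<<<<< LEFT
bravo
=======
charlie
>>>>>>> RIGHT
golf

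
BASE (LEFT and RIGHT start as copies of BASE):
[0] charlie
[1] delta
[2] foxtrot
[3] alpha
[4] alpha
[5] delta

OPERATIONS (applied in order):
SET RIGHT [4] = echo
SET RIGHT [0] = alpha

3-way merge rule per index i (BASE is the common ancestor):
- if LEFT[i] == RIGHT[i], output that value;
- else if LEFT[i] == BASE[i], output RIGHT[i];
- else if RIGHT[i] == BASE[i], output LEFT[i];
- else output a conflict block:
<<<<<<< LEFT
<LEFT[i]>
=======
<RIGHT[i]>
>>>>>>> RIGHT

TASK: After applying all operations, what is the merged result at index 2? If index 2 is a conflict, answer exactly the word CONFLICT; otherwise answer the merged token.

Final LEFT:  [charlie, delta, foxtrot, alpha, alpha, delta]
Final RIGHT: [alpha, delta, foxtrot, alpha, echo, delta]
i=0: L=charlie=BASE, R=alpha -> take RIGHT -> alpha
i=1: L=delta R=delta -> agree -> delta
i=2: L=foxtrot R=foxtrot -> agree -> foxtrot
i=3: L=alpha R=alpha -> agree -> alpha
i=4: L=alpha=BASE, R=echo -> take RIGHT -> echo
i=5: L=delta R=delta -> agree -> delta
Index 2 -> foxtrot

Answer: foxtrot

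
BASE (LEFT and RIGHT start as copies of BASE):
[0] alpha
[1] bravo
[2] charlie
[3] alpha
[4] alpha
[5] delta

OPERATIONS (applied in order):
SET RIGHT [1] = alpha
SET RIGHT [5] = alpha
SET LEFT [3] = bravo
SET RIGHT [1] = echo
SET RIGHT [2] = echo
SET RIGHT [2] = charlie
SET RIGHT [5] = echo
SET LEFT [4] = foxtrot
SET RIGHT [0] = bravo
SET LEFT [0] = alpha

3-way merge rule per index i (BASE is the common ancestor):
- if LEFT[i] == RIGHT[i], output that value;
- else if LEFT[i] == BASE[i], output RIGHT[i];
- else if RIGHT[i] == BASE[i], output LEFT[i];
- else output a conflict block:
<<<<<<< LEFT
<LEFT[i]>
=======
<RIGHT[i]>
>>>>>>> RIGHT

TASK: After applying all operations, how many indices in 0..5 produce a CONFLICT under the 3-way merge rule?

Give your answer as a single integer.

Final LEFT:  [alpha, bravo, charlie, bravo, foxtrot, delta]
Final RIGHT: [bravo, echo, charlie, alpha, alpha, echo]
i=0: L=alpha=BASE, R=bravo -> take RIGHT -> bravo
i=1: L=bravo=BASE, R=echo -> take RIGHT -> echo
i=2: L=charlie R=charlie -> agree -> charlie
i=3: L=bravo, R=alpha=BASE -> take LEFT -> bravo
i=4: L=foxtrot, R=alpha=BASE -> take LEFT -> foxtrot
i=5: L=delta=BASE, R=echo -> take RIGHT -> echo
Conflict count: 0

Answer: 0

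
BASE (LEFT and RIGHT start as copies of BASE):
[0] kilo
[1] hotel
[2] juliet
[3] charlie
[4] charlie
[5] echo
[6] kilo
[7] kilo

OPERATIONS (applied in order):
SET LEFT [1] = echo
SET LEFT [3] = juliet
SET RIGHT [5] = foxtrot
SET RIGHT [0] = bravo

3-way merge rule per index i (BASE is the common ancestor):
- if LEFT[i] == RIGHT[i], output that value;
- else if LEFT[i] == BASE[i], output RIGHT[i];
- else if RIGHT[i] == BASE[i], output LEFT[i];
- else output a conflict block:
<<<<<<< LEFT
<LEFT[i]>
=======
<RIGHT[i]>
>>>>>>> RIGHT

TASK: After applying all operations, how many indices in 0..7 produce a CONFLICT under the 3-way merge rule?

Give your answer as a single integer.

Answer: 0

Derivation:
Final LEFT:  [kilo, echo, juliet, juliet, charlie, echo, kilo, kilo]
Final RIGHT: [bravo, hotel, juliet, charlie, charlie, foxtrot, kilo, kilo]
i=0: L=kilo=BASE, R=bravo -> take RIGHT -> bravo
i=1: L=echo, R=hotel=BASE -> take LEFT -> echo
i=2: L=juliet R=juliet -> agree -> juliet
i=3: L=juliet, R=charlie=BASE -> take LEFT -> juliet
i=4: L=charlie R=charlie -> agree -> charlie
i=5: L=echo=BASE, R=foxtrot -> take RIGHT -> foxtrot
i=6: L=kilo R=kilo -> agree -> kilo
i=7: L=kilo R=kilo -> agree -> kilo
Conflict count: 0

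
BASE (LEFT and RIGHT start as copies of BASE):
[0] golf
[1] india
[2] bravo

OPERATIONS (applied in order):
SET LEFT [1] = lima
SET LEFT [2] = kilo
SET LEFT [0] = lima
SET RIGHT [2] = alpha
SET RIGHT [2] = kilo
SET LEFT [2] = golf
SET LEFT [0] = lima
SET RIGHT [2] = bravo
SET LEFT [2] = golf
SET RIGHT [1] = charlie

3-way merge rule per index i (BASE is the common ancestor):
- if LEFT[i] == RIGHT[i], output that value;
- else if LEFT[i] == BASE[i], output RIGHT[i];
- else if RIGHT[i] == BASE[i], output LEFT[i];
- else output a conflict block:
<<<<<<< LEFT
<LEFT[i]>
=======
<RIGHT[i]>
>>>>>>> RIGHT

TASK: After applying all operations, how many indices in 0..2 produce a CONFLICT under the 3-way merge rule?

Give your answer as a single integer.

Final LEFT:  [lima, lima, golf]
Final RIGHT: [golf, charlie, bravo]
i=0: L=lima, R=golf=BASE -> take LEFT -> lima
i=1: BASE=india L=lima R=charlie all differ -> CONFLICT
i=2: L=golf, R=bravo=BASE -> take LEFT -> golf
Conflict count: 1

Answer: 1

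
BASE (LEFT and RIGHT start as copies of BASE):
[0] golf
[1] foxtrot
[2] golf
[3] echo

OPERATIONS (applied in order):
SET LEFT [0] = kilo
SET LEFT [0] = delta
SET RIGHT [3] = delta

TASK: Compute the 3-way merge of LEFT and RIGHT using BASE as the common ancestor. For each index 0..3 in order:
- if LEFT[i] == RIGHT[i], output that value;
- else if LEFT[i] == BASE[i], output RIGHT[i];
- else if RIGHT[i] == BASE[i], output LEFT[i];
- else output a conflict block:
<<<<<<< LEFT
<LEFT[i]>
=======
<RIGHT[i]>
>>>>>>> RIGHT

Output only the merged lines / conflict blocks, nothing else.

Answer: delta
foxtrot
golf
delta

Derivation:
Final LEFT:  [delta, foxtrot, golf, echo]
Final RIGHT: [golf, foxtrot, golf, delta]
i=0: L=delta, R=golf=BASE -> take LEFT -> delta
i=1: L=foxtrot R=foxtrot -> agree -> foxtrot
i=2: L=golf R=golf -> agree -> golf
i=3: L=echo=BASE, R=delta -> take RIGHT -> delta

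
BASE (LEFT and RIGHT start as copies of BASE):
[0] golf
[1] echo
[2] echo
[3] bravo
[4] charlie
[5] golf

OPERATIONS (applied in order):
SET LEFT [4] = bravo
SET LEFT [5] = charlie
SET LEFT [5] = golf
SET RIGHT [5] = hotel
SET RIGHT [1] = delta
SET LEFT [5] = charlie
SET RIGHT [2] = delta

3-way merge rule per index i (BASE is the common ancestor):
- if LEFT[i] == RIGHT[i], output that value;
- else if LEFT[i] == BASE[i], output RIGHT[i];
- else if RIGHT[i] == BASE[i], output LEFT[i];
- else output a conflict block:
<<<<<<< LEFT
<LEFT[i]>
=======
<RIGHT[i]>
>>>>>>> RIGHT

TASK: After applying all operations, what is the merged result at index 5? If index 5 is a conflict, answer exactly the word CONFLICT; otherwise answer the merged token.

Answer: CONFLICT

Derivation:
Final LEFT:  [golf, echo, echo, bravo, bravo, charlie]
Final RIGHT: [golf, delta, delta, bravo, charlie, hotel]
i=0: L=golf R=golf -> agree -> golf
i=1: L=echo=BASE, R=delta -> take RIGHT -> delta
i=2: L=echo=BASE, R=delta -> take RIGHT -> delta
i=3: L=bravo R=bravo -> agree -> bravo
i=4: L=bravo, R=charlie=BASE -> take LEFT -> bravo
i=5: BASE=golf L=charlie R=hotel all differ -> CONFLICT
Index 5 -> CONFLICT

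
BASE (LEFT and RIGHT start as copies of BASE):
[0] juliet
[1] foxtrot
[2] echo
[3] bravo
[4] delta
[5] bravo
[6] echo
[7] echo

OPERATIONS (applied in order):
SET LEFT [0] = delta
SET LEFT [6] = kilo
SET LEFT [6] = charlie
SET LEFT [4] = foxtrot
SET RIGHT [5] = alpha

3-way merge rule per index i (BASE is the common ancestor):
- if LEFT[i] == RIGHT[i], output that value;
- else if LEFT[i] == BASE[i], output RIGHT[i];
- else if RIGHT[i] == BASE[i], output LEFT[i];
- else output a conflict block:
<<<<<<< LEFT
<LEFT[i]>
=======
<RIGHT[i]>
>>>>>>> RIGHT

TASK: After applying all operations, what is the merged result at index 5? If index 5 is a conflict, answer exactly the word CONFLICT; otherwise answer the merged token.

Answer: alpha

Derivation:
Final LEFT:  [delta, foxtrot, echo, bravo, foxtrot, bravo, charlie, echo]
Final RIGHT: [juliet, foxtrot, echo, bravo, delta, alpha, echo, echo]
i=0: L=delta, R=juliet=BASE -> take LEFT -> delta
i=1: L=foxtrot R=foxtrot -> agree -> foxtrot
i=2: L=echo R=echo -> agree -> echo
i=3: L=bravo R=bravo -> agree -> bravo
i=4: L=foxtrot, R=delta=BASE -> take LEFT -> foxtrot
i=5: L=bravo=BASE, R=alpha -> take RIGHT -> alpha
i=6: L=charlie, R=echo=BASE -> take LEFT -> charlie
i=7: L=echo R=echo -> agree -> echo
Index 5 -> alpha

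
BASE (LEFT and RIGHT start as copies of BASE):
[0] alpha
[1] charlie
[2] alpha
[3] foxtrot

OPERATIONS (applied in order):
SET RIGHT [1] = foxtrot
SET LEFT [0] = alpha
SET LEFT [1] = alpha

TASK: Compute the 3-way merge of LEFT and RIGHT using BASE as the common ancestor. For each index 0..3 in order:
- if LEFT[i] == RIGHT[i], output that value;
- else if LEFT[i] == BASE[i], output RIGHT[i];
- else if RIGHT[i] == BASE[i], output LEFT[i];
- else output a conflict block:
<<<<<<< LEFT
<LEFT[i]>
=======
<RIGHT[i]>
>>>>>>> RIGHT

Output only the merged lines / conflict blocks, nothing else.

Answer: alpha
<<<<<<< LEFT
alpha
=======
foxtrot
>>>>>>> RIGHT
alpha
foxtrot

Derivation:
Final LEFT:  [alpha, alpha, alpha, foxtrot]
Final RIGHT: [alpha, foxtrot, alpha, foxtrot]
i=0: L=alpha R=alpha -> agree -> alpha
i=1: BASE=charlie L=alpha R=foxtrot all differ -> CONFLICT
i=2: L=alpha R=alpha -> agree -> alpha
i=3: L=foxtrot R=foxtrot -> agree -> foxtrot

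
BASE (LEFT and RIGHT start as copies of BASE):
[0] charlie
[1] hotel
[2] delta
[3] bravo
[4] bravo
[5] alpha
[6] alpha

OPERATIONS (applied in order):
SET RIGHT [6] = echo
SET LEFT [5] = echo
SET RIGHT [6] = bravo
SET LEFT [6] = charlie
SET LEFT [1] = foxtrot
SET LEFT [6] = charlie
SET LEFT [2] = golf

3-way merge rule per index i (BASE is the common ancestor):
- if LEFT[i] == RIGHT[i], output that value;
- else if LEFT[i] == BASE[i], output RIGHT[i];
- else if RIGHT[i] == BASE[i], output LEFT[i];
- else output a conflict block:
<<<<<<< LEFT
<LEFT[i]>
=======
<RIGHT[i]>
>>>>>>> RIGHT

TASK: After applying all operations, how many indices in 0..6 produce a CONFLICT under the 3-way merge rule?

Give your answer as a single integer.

Answer: 1

Derivation:
Final LEFT:  [charlie, foxtrot, golf, bravo, bravo, echo, charlie]
Final RIGHT: [charlie, hotel, delta, bravo, bravo, alpha, bravo]
i=0: L=charlie R=charlie -> agree -> charlie
i=1: L=foxtrot, R=hotel=BASE -> take LEFT -> foxtrot
i=2: L=golf, R=delta=BASE -> take LEFT -> golf
i=3: L=bravo R=bravo -> agree -> bravo
i=4: L=bravo R=bravo -> agree -> bravo
i=5: L=echo, R=alpha=BASE -> take LEFT -> echo
i=6: BASE=alpha L=charlie R=bravo all differ -> CONFLICT
Conflict count: 1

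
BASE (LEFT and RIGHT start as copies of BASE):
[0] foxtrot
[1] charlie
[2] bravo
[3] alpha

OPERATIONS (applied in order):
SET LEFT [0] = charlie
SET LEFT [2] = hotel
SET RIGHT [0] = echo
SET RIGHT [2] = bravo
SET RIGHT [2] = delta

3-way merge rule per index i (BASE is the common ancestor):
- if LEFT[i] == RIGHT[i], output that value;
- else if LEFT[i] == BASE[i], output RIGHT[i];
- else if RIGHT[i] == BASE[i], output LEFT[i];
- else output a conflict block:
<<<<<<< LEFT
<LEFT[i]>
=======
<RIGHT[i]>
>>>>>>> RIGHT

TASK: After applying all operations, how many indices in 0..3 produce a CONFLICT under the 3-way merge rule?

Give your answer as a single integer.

Answer: 2

Derivation:
Final LEFT:  [charlie, charlie, hotel, alpha]
Final RIGHT: [echo, charlie, delta, alpha]
i=0: BASE=foxtrot L=charlie R=echo all differ -> CONFLICT
i=1: L=charlie R=charlie -> agree -> charlie
i=2: BASE=bravo L=hotel R=delta all differ -> CONFLICT
i=3: L=alpha R=alpha -> agree -> alpha
Conflict count: 2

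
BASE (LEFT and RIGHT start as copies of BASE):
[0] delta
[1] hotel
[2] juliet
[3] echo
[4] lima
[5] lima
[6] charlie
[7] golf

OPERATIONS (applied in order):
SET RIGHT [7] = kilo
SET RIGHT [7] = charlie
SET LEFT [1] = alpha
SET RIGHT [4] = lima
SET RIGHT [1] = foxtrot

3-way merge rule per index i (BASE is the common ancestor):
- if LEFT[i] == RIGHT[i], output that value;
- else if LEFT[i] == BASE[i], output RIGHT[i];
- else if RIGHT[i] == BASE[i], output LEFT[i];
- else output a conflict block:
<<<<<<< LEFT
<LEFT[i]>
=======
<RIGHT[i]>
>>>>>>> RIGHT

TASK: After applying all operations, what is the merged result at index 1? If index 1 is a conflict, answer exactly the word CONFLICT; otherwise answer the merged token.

Final LEFT:  [delta, alpha, juliet, echo, lima, lima, charlie, golf]
Final RIGHT: [delta, foxtrot, juliet, echo, lima, lima, charlie, charlie]
i=0: L=delta R=delta -> agree -> delta
i=1: BASE=hotel L=alpha R=foxtrot all differ -> CONFLICT
i=2: L=juliet R=juliet -> agree -> juliet
i=3: L=echo R=echo -> agree -> echo
i=4: L=lima R=lima -> agree -> lima
i=5: L=lima R=lima -> agree -> lima
i=6: L=charlie R=charlie -> agree -> charlie
i=7: L=golf=BASE, R=charlie -> take RIGHT -> charlie
Index 1 -> CONFLICT

Answer: CONFLICT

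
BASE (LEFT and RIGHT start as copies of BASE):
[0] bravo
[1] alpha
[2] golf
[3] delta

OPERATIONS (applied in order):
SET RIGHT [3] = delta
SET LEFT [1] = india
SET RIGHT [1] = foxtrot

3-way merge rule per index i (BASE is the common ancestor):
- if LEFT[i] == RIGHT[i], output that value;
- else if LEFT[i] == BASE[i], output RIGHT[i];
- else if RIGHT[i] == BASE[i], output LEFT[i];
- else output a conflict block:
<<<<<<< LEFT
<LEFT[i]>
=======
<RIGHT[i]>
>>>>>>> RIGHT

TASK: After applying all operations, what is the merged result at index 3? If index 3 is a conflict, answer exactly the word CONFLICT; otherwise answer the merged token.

Final LEFT:  [bravo, india, golf, delta]
Final RIGHT: [bravo, foxtrot, golf, delta]
i=0: L=bravo R=bravo -> agree -> bravo
i=1: BASE=alpha L=india R=foxtrot all differ -> CONFLICT
i=2: L=golf R=golf -> agree -> golf
i=3: L=delta R=delta -> agree -> delta
Index 3 -> delta

Answer: delta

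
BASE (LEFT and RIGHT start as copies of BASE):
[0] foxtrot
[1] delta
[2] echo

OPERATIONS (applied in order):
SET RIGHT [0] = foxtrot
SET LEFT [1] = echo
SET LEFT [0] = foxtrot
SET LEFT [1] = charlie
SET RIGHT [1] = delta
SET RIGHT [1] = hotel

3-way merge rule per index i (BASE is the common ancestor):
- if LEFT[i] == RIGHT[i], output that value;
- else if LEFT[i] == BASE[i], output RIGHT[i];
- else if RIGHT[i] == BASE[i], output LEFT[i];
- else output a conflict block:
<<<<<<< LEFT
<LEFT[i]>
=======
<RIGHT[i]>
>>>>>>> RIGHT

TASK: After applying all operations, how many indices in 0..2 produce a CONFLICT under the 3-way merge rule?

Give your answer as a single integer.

Answer: 1

Derivation:
Final LEFT:  [foxtrot, charlie, echo]
Final RIGHT: [foxtrot, hotel, echo]
i=0: L=foxtrot R=foxtrot -> agree -> foxtrot
i=1: BASE=delta L=charlie R=hotel all differ -> CONFLICT
i=2: L=echo R=echo -> agree -> echo
Conflict count: 1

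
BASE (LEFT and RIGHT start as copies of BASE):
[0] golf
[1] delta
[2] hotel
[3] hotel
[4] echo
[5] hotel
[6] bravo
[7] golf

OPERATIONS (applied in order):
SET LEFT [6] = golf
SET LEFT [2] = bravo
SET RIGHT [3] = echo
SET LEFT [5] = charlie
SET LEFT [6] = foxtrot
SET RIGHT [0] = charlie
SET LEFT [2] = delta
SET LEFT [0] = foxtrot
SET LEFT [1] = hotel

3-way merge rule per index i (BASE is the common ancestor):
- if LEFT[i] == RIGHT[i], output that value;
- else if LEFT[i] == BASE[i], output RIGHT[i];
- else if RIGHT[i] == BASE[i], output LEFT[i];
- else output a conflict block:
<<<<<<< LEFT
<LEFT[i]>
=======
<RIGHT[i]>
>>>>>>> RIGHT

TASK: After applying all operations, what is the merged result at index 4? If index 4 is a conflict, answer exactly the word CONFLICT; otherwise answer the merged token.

Final LEFT:  [foxtrot, hotel, delta, hotel, echo, charlie, foxtrot, golf]
Final RIGHT: [charlie, delta, hotel, echo, echo, hotel, bravo, golf]
i=0: BASE=golf L=foxtrot R=charlie all differ -> CONFLICT
i=1: L=hotel, R=delta=BASE -> take LEFT -> hotel
i=2: L=delta, R=hotel=BASE -> take LEFT -> delta
i=3: L=hotel=BASE, R=echo -> take RIGHT -> echo
i=4: L=echo R=echo -> agree -> echo
i=5: L=charlie, R=hotel=BASE -> take LEFT -> charlie
i=6: L=foxtrot, R=bravo=BASE -> take LEFT -> foxtrot
i=7: L=golf R=golf -> agree -> golf
Index 4 -> echo

Answer: echo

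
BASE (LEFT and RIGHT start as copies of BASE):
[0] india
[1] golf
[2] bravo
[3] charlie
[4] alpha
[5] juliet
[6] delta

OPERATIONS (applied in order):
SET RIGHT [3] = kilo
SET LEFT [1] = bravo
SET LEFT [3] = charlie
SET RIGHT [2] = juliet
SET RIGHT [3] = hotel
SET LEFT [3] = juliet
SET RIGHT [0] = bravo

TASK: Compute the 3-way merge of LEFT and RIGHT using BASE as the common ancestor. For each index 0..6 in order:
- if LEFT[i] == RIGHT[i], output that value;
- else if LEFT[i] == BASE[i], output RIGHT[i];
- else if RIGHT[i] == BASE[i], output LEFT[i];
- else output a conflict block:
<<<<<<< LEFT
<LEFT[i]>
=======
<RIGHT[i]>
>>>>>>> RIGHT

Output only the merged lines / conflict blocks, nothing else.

Answer: bravo
bravo
juliet
<<<<<<< LEFT
juliet
=======
hotel
>>>>>>> RIGHT
alpha
juliet
delta

Derivation:
Final LEFT:  [india, bravo, bravo, juliet, alpha, juliet, delta]
Final RIGHT: [bravo, golf, juliet, hotel, alpha, juliet, delta]
i=0: L=india=BASE, R=bravo -> take RIGHT -> bravo
i=1: L=bravo, R=golf=BASE -> take LEFT -> bravo
i=2: L=bravo=BASE, R=juliet -> take RIGHT -> juliet
i=3: BASE=charlie L=juliet R=hotel all differ -> CONFLICT
i=4: L=alpha R=alpha -> agree -> alpha
i=5: L=juliet R=juliet -> agree -> juliet
i=6: L=delta R=delta -> agree -> delta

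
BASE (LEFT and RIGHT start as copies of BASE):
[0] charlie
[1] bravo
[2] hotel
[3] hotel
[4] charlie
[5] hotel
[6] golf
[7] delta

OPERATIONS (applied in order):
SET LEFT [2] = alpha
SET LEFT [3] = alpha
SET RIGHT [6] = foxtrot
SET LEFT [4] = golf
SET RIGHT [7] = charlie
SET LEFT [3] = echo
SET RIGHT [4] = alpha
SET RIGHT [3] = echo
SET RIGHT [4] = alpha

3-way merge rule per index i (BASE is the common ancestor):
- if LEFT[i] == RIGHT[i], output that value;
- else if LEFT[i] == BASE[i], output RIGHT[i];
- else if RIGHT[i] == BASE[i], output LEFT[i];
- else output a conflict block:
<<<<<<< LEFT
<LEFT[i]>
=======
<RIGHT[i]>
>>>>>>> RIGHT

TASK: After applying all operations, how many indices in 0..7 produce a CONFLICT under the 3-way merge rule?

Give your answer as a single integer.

Final LEFT:  [charlie, bravo, alpha, echo, golf, hotel, golf, delta]
Final RIGHT: [charlie, bravo, hotel, echo, alpha, hotel, foxtrot, charlie]
i=0: L=charlie R=charlie -> agree -> charlie
i=1: L=bravo R=bravo -> agree -> bravo
i=2: L=alpha, R=hotel=BASE -> take LEFT -> alpha
i=3: L=echo R=echo -> agree -> echo
i=4: BASE=charlie L=golf R=alpha all differ -> CONFLICT
i=5: L=hotel R=hotel -> agree -> hotel
i=6: L=golf=BASE, R=foxtrot -> take RIGHT -> foxtrot
i=7: L=delta=BASE, R=charlie -> take RIGHT -> charlie
Conflict count: 1

Answer: 1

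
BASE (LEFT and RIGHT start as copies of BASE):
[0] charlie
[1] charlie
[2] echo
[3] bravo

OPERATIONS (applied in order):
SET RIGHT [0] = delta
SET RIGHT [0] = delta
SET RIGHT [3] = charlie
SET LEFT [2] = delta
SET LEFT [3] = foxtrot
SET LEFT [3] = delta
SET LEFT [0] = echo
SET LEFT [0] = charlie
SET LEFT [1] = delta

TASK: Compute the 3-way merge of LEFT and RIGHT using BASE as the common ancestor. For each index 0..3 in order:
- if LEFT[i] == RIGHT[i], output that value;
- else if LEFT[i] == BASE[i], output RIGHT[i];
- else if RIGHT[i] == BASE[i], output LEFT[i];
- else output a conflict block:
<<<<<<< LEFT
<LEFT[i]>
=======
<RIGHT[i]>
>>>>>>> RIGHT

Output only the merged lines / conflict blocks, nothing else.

Answer: delta
delta
delta
<<<<<<< LEFT
delta
=======
charlie
>>>>>>> RIGHT

Derivation:
Final LEFT:  [charlie, delta, delta, delta]
Final RIGHT: [delta, charlie, echo, charlie]
i=0: L=charlie=BASE, R=delta -> take RIGHT -> delta
i=1: L=delta, R=charlie=BASE -> take LEFT -> delta
i=2: L=delta, R=echo=BASE -> take LEFT -> delta
i=3: BASE=bravo L=delta R=charlie all differ -> CONFLICT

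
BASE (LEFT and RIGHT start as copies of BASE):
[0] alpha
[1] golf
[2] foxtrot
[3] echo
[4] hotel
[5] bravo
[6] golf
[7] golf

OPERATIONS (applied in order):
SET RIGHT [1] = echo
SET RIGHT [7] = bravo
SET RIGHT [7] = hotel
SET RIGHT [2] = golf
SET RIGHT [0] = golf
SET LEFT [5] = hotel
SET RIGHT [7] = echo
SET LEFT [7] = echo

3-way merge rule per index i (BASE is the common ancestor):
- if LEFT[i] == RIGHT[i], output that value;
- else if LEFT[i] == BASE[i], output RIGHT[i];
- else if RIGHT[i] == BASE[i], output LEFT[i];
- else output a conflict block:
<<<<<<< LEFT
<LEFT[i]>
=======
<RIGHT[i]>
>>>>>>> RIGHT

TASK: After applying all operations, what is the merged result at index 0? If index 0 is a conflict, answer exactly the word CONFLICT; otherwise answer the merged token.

Final LEFT:  [alpha, golf, foxtrot, echo, hotel, hotel, golf, echo]
Final RIGHT: [golf, echo, golf, echo, hotel, bravo, golf, echo]
i=0: L=alpha=BASE, R=golf -> take RIGHT -> golf
i=1: L=golf=BASE, R=echo -> take RIGHT -> echo
i=2: L=foxtrot=BASE, R=golf -> take RIGHT -> golf
i=3: L=echo R=echo -> agree -> echo
i=4: L=hotel R=hotel -> agree -> hotel
i=5: L=hotel, R=bravo=BASE -> take LEFT -> hotel
i=6: L=golf R=golf -> agree -> golf
i=7: L=echo R=echo -> agree -> echo
Index 0 -> golf

Answer: golf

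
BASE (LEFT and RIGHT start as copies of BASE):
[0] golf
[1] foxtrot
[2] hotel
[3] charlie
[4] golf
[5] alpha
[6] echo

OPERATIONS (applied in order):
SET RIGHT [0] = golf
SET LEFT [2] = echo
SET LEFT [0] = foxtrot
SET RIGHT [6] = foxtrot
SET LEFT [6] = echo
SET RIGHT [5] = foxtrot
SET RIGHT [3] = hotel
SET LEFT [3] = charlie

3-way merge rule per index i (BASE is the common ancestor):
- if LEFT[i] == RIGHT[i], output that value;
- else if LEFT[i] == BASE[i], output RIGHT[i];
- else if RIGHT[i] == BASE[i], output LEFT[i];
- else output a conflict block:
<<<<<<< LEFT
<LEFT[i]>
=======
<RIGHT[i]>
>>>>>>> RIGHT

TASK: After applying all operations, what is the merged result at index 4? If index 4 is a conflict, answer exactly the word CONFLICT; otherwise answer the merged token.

Answer: golf

Derivation:
Final LEFT:  [foxtrot, foxtrot, echo, charlie, golf, alpha, echo]
Final RIGHT: [golf, foxtrot, hotel, hotel, golf, foxtrot, foxtrot]
i=0: L=foxtrot, R=golf=BASE -> take LEFT -> foxtrot
i=1: L=foxtrot R=foxtrot -> agree -> foxtrot
i=2: L=echo, R=hotel=BASE -> take LEFT -> echo
i=3: L=charlie=BASE, R=hotel -> take RIGHT -> hotel
i=4: L=golf R=golf -> agree -> golf
i=5: L=alpha=BASE, R=foxtrot -> take RIGHT -> foxtrot
i=6: L=echo=BASE, R=foxtrot -> take RIGHT -> foxtrot
Index 4 -> golf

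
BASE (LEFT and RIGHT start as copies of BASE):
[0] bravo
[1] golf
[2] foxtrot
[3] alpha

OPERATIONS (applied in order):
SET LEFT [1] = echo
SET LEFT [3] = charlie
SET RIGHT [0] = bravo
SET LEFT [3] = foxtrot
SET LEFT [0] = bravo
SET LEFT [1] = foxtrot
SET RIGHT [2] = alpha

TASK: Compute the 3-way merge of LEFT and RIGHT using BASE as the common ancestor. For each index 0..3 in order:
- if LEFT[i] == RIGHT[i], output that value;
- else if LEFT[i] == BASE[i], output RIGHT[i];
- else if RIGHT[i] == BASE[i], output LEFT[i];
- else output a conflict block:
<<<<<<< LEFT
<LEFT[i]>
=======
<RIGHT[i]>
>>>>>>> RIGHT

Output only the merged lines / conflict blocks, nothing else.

Final LEFT:  [bravo, foxtrot, foxtrot, foxtrot]
Final RIGHT: [bravo, golf, alpha, alpha]
i=0: L=bravo R=bravo -> agree -> bravo
i=1: L=foxtrot, R=golf=BASE -> take LEFT -> foxtrot
i=2: L=foxtrot=BASE, R=alpha -> take RIGHT -> alpha
i=3: L=foxtrot, R=alpha=BASE -> take LEFT -> foxtrot

Answer: bravo
foxtrot
alpha
foxtrot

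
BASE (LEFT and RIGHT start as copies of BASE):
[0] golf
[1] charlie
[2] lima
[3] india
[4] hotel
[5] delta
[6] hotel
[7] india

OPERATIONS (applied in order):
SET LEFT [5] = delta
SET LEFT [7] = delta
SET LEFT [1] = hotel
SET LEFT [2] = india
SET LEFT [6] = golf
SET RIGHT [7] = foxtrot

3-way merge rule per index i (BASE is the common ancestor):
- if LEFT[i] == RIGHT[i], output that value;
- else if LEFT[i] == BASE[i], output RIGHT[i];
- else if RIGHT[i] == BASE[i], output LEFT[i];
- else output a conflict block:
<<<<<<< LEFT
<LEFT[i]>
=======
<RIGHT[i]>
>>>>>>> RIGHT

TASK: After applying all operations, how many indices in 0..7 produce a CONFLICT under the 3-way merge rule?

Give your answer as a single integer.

Final LEFT:  [golf, hotel, india, india, hotel, delta, golf, delta]
Final RIGHT: [golf, charlie, lima, india, hotel, delta, hotel, foxtrot]
i=0: L=golf R=golf -> agree -> golf
i=1: L=hotel, R=charlie=BASE -> take LEFT -> hotel
i=2: L=india, R=lima=BASE -> take LEFT -> india
i=3: L=india R=india -> agree -> india
i=4: L=hotel R=hotel -> agree -> hotel
i=5: L=delta R=delta -> agree -> delta
i=6: L=golf, R=hotel=BASE -> take LEFT -> golf
i=7: BASE=india L=delta R=foxtrot all differ -> CONFLICT
Conflict count: 1

Answer: 1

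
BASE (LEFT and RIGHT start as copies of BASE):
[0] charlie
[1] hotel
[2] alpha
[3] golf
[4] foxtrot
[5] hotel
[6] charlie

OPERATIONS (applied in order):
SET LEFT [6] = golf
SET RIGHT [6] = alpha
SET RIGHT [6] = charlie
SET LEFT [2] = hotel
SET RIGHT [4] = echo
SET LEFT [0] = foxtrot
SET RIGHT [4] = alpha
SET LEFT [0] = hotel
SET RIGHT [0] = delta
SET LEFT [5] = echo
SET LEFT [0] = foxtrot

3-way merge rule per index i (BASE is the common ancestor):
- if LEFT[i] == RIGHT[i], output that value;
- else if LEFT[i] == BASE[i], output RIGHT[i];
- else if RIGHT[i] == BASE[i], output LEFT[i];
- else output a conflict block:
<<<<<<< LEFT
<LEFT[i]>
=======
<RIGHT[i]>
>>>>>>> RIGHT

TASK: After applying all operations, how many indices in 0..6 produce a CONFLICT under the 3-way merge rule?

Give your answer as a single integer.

Final LEFT:  [foxtrot, hotel, hotel, golf, foxtrot, echo, golf]
Final RIGHT: [delta, hotel, alpha, golf, alpha, hotel, charlie]
i=0: BASE=charlie L=foxtrot R=delta all differ -> CONFLICT
i=1: L=hotel R=hotel -> agree -> hotel
i=2: L=hotel, R=alpha=BASE -> take LEFT -> hotel
i=3: L=golf R=golf -> agree -> golf
i=4: L=foxtrot=BASE, R=alpha -> take RIGHT -> alpha
i=5: L=echo, R=hotel=BASE -> take LEFT -> echo
i=6: L=golf, R=charlie=BASE -> take LEFT -> golf
Conflict count: 1

Answer: 1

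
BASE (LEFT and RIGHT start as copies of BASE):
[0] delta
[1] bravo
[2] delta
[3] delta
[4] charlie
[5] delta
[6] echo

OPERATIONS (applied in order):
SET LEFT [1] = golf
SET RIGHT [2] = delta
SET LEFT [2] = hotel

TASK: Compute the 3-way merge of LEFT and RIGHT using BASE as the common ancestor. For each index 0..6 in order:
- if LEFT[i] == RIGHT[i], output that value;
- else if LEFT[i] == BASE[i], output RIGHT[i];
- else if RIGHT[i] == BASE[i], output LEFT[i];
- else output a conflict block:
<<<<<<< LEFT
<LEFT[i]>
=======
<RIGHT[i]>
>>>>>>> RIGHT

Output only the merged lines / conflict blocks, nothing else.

Final LEFT:  [delta, golf, hotel, delta, charlie, delta, echo]
Final RIGHT: [delta, bravo, delta, delta, charlie, delta, echo]
i=0: L=delta R=delta -> agree -> delta
i=1: L=golf, R=bravo=BASE -> take LEFT -> golf
i=2: L=hotel, R=delta=BASE -> take LEFT -> hotel
i=3: L=delta R=delta -> agree -> delta
i=4: L=charlie R=charlie -> agree -> charlie
i=5: L=delta R=delta -> agree -> delta
i=6: L=echo R=echo -> agree -> echo

Answer: delta
golf
hotel
delta
charlie
delta
echo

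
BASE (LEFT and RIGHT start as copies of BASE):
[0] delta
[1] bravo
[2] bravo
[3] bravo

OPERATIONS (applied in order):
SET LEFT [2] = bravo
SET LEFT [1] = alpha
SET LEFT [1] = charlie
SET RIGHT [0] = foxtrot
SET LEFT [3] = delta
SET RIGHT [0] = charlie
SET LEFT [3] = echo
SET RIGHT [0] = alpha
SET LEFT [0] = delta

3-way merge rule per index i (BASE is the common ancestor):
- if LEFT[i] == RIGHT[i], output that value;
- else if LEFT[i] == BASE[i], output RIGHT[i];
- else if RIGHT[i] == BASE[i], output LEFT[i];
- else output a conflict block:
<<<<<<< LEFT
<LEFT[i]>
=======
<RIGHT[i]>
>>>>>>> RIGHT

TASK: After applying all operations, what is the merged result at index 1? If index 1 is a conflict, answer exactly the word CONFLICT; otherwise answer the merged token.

Final LEFT:  [delta, charlie, bravo, echo]
Final RIGHT: [alpha, bravo, bravo, bravo]
i=0: L=delta=BASE, R=alpha -> take RIGHT -> alpha
i=1: L=charlie, R=bravo=BASE -> take LEFT -> charlie
i=2: L=bravo R=bravo -> agree -> bravo
i=3: L=echo, R=bravo=BASE -> take LEFT -> echo
Index 1 -> charlie

Answer: charlie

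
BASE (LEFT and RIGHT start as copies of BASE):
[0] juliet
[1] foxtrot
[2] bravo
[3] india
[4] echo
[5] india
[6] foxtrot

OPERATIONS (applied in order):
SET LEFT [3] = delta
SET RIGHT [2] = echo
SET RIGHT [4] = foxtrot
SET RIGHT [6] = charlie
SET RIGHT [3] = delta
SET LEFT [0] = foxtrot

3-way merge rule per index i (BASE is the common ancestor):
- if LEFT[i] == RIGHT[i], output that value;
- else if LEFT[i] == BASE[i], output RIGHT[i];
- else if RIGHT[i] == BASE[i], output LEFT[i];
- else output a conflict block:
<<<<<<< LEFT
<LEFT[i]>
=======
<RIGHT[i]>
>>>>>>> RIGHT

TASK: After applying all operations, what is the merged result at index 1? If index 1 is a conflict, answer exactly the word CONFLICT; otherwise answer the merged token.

Answer: foxtrot

Derivation:
Final LEFT:  [foxtrot, foxtrot, bravo, delta, echo, india, foxtrot]
Final RIGHT: [juliet, foxtrot, echo, delta, foxtrot, india, charlie]
i=0: L=foxtrot, R=juliet=BASE -> take LEFT -> foxtrot
i=1: L=foxtrot R=foxtrot -> agree -> foxtrot
i=2: L=bravo=BASE, R=echo -> take RIGHT -> echo
i=3: L=delta R=delta -> agree -> delta
i=4: L=echo=BASE, R=foxtrot -> take RIGHT -> foxtrot
i=5: L=india R=india -> agree -> india
i=6: L=foxtrot=BASE, R=charlie -> take RIGHT -> charlie
Index 1 -> foxtrot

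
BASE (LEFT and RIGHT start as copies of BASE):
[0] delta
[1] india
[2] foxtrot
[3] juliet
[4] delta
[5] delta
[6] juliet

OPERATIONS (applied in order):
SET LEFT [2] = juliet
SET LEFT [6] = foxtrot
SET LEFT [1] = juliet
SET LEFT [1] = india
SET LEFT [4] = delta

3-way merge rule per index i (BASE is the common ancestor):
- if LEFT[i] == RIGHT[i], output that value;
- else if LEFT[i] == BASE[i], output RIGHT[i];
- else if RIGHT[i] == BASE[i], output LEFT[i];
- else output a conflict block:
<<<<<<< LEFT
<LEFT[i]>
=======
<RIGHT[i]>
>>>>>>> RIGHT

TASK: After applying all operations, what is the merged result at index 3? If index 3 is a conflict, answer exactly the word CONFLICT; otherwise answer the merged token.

Answer: juliet

Derivation:
Final LEFT:  [delta, india, juliet, juliet, delta, delta, foxtrot]
Final RIGHT: [delta, india, foxtrot, juliet, delta, delta, juliet]
i=0: L=delta R=delta -> agree -> delta
i=1: L=india R=india -> agree -> india
i=2: L=juliet, R=foxtrot=BASE -> take LEFT -> juliet
i=3: L=juliet R=juliet -> agree -> juliet
i=4: L=delta R=delta -> agree -> delta
i=5: L=delta R=delta -> agree -> delta
i=6: L=foxtrot, R=juliet=BASE -> take LEFT -> foxtrot
Index 3 -> juliet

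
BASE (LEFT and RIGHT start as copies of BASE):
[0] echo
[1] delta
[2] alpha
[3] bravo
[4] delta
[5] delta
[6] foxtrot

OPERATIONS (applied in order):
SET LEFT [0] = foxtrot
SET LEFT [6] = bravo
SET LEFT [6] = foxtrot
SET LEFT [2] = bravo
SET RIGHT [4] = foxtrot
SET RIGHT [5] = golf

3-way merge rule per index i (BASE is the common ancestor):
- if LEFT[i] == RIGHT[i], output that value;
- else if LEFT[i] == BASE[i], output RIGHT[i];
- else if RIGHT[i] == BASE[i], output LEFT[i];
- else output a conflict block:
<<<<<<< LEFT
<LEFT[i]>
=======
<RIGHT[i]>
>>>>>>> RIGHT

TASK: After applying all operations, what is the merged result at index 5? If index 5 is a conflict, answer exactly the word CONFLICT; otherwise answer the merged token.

Final LEFT:  [foxtrot, delta, bravo, bravo, delta, delta, foxtrot]
Final RIGHT: [echo, delta, alpha, bravo, foxtrot, golf, foxtrot]
i=0: L=foxtrot, R=echo=BASE -> take LEFT -> foxtrot
i=1: L=delta R=delta -> agree -> delta
i=2: L=bravo, R=alpha=BASE -> take LEFT -> bravo
i=3: L=bravo R=bravo -> agree -> bravo
i=4: L=delta=BASE, R=foxtrot -> take RIGHT -> foxtrot
i=5: L=delta=BASE, R=golf -> take RIGHT -> golf
i=6: L=foxtrot R=foxtrot -> agree -> foxtrot
Index 5 -> golf

Answer: golf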